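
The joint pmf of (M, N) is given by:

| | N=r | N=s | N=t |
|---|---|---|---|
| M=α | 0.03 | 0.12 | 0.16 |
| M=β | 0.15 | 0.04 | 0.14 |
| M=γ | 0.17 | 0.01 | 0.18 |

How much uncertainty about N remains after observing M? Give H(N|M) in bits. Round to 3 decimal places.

Chain rule: H(N|M) = H(M,N) − H(M).
Marginals: p(M) = (0.3100, 0.3300, 0.3600), p(N) = (0.3500, 0.1700, 0.4800).
H(M,N) = 2.8816 bits; H(M) = 1.5822 bits.
H(N|M) = 2.8816 − 1.5822 = 1.299 bits.

1.299 bits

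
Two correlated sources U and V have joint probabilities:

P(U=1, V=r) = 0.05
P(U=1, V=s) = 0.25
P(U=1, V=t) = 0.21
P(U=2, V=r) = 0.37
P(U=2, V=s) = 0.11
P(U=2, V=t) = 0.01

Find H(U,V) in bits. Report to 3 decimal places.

2.136 bits

H(U,V) = −Σ p(x,y)·log₂ p(x,y) over all 6 cells.
  cell (1,r): −0.05·log₂0.05 = 0.2161
  cell (1,s): −0.25·log₂0.25 = 0.5000
  cell (1,t): −0.21·log₂0.21 = 0.4728
  cell (2,r): −0.37·log₂0.37 = 0.5307
  cell (2,s): −0.11·log₂0.11 = 0.3503
  cell (2,t): −0.01·log₂0.01 = 0.0664
Sum = 2.136 bits.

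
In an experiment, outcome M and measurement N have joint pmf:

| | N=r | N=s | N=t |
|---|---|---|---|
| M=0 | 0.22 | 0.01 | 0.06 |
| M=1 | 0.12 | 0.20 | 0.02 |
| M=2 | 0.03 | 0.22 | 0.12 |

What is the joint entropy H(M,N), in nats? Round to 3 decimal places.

1.895 nats

H(M,N) = −Σ p(x,y)·ln p(x,y) over all 9 cells.
  cell (0,r): −0.22·ln0.22 = 0.3331
  cell (0,s): −0.01·ln0.01 = 0.0461
  cell (0,t): −0.06·ln0.06 = 0.1688
  cell (1,r): −0.12·ln0.12 = 0.2544
  cell (1,s): −0.20·ln0.20 = 0.3219
  cell (1,t): −0.02·ln0.02 = 0.0782
  cell (2,r): −0.03·ln0.03 = 0.1052
  cell (2,s): −0.22·ln0.22 = 0.3331
  cell (2,t): −0.12·ln0.12 = 0.2544
Sum = 1.895 nats.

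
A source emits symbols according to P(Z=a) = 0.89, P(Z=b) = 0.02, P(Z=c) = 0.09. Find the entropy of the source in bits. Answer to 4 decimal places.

0.5752 bits

H(Z) = −Σ p·log₂ p.
  −(0.89)·log₂(0.89) = 0.14963
  −(0.02)·log₂(0.02) = 0.11288
  −(0.09)·log₂(0.09) = 0.31265
Sum: 0.14963 + 0.11288 + 0.31265 = 0.5752 bits.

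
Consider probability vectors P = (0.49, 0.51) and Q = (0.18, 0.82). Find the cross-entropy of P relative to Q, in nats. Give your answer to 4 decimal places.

0.9415 nats

H(P,Q) = −Σ p·ln q.
  −0.49·ln(0.18) = 0.84025
  −0.51·ln(0.82) = 0.10121
H(P,Q) = 0.9415 nats.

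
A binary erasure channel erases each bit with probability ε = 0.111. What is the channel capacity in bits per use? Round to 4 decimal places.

Binary erasure channel: capacity C = 1 − ε.
C = 1 − 0.111 = 0.8890 bits per channel use.

0.8890 bits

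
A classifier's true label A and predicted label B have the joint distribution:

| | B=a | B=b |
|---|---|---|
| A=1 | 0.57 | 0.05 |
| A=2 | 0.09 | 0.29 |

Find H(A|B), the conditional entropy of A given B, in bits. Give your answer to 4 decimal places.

0.5841 bits

Marginals: p(A) = (0.6200, 0.3800), p(B) = (0.6600, 0.3400).
H(A|B) = Σ p(B) · H(A|B=·).
  B=a: p=0.6600, H(A|B=a) = 0.5746
  B=b: p=0.3400, H(A|B=b) = 0.6024
Weighted sum = 0.5841 bits.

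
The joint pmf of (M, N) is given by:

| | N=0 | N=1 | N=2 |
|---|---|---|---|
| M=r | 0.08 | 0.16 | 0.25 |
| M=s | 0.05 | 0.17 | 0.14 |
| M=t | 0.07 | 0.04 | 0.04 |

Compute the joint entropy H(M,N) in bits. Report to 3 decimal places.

2.902 bits

H(M,N) = −Σ p(x,y)·log₂ p(x,y) over all 9 cells.
  cell (r,0): −0.08·log₂0.08 = 0.2915
  cell (r,1): −0.16·log₂0.16 = 0.4230
  cell (r,2): −0.25·log₂0.25 = 0.5000
  cell (s,0): −0.05·log₂0.05 = 0.2161
  cell (s,1): −0.17·log₂0.17 = 0.4346
  cell (s,2): −0.14·log₂0.14 = 0.3971
  cell (t,0): −0.07·log₂0.07 = 0.2686
  cell (t,1): −0.04·log₂0.04 = 0.1858
  cell (t,2): −0.04·log₂0.04 = 0.1858
Sum = 2.902 bits.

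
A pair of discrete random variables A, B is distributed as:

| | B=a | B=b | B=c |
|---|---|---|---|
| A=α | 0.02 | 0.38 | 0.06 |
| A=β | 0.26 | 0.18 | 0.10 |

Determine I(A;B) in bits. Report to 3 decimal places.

Marginals: p(A) = (0.4600, 0.5400), p(B) = (0.2800, 0.5600, 0.1600).
I(A;B) = H(A) + H(B) − H(A,B).
H(A) = 0.9954, H(B) = 1.4057, H(A,B) = 2.1697.
I(A;B) = 0.9954 + 1.4057 − 2.1697 = 0.231 bits.

0.231 bits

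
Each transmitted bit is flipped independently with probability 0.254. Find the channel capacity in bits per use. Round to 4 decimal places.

Binary symmetric channel: C = 1 − h₂(ε) where h₂ is the binary entropy function.
h₂(0.254) = −0.254·log₂0.254 − 0.746·log₂0.746 = 0.8176.
C = 1 − 0.8176 = 0.1824 bits per channel use.

0.1824 bits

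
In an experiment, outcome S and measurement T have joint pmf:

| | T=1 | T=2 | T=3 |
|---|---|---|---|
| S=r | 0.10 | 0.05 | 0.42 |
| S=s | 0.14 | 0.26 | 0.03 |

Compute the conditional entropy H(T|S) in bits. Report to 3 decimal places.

1.142 bits

Chain rule: H(T|S) = H(S,T) − H(S).
Marginals: p(S) = (0.5700, 0.4300), p(T) = (0.2400, 0.3100, 0.4500).
H(S,T) = 2.1281 bits; H(S) = 0.9858 bits.
H(T|S) = 2.1281 − 0.9858 = 1.142 bits.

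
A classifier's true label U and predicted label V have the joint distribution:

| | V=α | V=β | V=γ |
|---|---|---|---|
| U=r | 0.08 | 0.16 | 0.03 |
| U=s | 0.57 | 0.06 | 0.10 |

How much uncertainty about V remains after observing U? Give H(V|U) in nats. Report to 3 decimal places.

0.737 nats

Chain rule: H(V|U) = H(U,V) − H(U).
Marginals: p(U) = (0.2700, 0.7300), p(V) = (0.6500, 0.2200, 0.1300).
H(U,V) = 1.3199 nats; H(U) = 0.5833 nats.
H(V|U) = 1.3199 − 0.5833 = 0.737 nats.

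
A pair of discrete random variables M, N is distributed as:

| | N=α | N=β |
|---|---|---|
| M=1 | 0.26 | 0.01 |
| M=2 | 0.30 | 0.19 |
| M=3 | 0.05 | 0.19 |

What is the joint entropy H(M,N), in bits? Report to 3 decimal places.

2.219 bits

H(M,N) = −Σ p(x,y)·log₂ p(x,y) over all 6 cells.
  cell (1,α): −0.26·log₂0.26 = 0.5053
  cell (1,β): −0.01·log₂0.01 = 0.0664
  cell (2,α): −0.30·log₂0.30 = 0.5211
  cell (2,β): −0.19·log₂0.19 = 0.4552
  cell (3,α): −0.05·log₂0.05 = 0.2161
  cell (3,β): −0.19·log₂0.19 = 0.4552
Sum = 2.219 bits.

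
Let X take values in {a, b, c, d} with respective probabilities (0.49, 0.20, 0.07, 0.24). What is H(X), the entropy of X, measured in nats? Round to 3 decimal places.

1.200 nats

H(X) = −Σ p·ln p.
  −(0.49)·ln(0.49) = 0.3495
  −(0.20)·ln(0.20) = 0.3219
  −(0.07)·ln(0.07) = 0.1861
  −(0.24)·ln(0.24) = 0.3425
Sum: 0.3495 + 0.3219 + 0.1861 + 0.3425 = 1.200 nats.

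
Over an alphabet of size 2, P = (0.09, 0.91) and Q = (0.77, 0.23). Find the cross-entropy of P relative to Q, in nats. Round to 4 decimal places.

1.3609 nats

H(P,Q) = −Σ p·ln q.
  −0.09·ln(0.77) = 0.02352
  −0.91·ln(0.23) = 1.33741
H(P,Q) = 1.3609 nats.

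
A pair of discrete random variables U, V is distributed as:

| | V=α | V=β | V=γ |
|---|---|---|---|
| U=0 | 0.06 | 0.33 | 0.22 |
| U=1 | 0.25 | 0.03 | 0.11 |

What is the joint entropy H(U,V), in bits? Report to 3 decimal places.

2.254 bits

H(U,V) = −Σ p(x,y)·log₂ p(x,y) over all 6 cells.
  cell (0,α): −0.06·log₂0.06 = 0.2435
  cell (0,β): −0.33·log₂0.33 = 0.5278
  cell (0,γ): −0.22·log₂0.22 = 0.4806
  cell (1,α): −0.25·log₂0.25 = 0.5000
  cell (1,β): −0.03·log₂0.03 = 0.1518
  cell (1,γ): −0.11·log₂0.11 = 0.3503
Sum = 2.254 bits.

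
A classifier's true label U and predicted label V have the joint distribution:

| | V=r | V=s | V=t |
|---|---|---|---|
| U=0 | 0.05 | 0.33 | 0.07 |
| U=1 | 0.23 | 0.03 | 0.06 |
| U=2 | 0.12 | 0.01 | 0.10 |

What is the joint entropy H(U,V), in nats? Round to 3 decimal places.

1.845 nats

H(U,V) = −Σ p(x,y)·ln p(x,y) over all 9 cells.
  cell (0,r): −0.05·ln0.05 = 0.1498
  cell (0,s): −0.33·ln0.33 = 0.3659
  cell (0,t): −0.07·ln0.07 = 0.1861
  cell (1,r): −0.23·ln0.23 = 0.3380
  cell (1,s): −0.03·ln0.03 = 0.1052
  cell (1,t): −0.06·ln0.06 = 0.1688
  cell (2,r): −0.12·ln0.12 = 0.2544
  cell (2,s): −0.01·ln0.01 = 0.0461
  cell (2,t): −0.10·ln0.10 = 0.2303
Sum = 1.845 nats.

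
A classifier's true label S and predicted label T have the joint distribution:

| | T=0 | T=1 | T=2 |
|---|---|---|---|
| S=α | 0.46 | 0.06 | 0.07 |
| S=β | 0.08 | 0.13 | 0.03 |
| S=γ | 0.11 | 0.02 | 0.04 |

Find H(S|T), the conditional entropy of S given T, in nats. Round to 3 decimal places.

Chain rule: H(S|T) = H(S,T) − H(T).
Marginals: p(S) = (0.5900, 0.2400, 0.1700), p(T) = (0.6500, 0.2100, 0.1400).
H(S,T) = 1.7344 nats; H(T) = 0.8830 nats.
H(S|T) = 1.7344 − 0.8830 = 0.851 nats.

0.851 nats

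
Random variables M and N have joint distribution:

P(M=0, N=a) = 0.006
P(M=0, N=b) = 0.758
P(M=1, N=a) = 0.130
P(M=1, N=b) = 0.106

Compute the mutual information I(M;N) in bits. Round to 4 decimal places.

0.2889 bits

Marginals: p(M) = (0.7640, 0.2360), p(N) = (0.1360, 0.8640).
I(M;N) = H(M) + H(N) − H(M,N).
H(M) = 0.7883, H(N) = 0.5737, H(M,N) = 1.0731.
I(M;N) = 0.7883 + 0.5737 − 1.0731 = 0.2889 bits.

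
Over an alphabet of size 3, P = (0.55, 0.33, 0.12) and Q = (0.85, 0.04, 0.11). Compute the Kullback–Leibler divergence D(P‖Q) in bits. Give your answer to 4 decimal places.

0.6743 bits

D(P‖Q) = Σ p·log₂(p/q).
  0.55·log₂(0.55/0.85) = -0.34542
  0.33·log₂(0.33/0.04) = 1.00465
  0.12·log₂(0.12/0.11) = 0.01506
D(P‖Q) = 0.6743 bits.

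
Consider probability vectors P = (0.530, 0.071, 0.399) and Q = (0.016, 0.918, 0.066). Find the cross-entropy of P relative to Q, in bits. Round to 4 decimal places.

4.7353 bits

H(P,Q) = −Σ p·log₂ q.
  −0.530·log₂(0.016) = 3.16187
  −0.071·log₂(0.918) = 0.00876
  −0.399·log₂(0.066) = 1.56463
H(P,Q) = 4.7353 bits.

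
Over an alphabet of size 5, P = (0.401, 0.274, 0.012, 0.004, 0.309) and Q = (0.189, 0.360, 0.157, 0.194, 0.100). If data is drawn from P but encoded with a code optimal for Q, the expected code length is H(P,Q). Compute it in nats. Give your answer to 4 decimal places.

1.6883 nats

H(P,Q) = −Σ p·ln q.
  −0.401·ln(0.189) = 0.66807
  −0.274·ln(0.360) = 0.27993
  −0.012·ln(0.157) = 0.02222
  −0.004·ln(0.194) = 0.00656
  −0.309·ln(0.100) = 0.71150
H(P,Q) = 1.6883 nats.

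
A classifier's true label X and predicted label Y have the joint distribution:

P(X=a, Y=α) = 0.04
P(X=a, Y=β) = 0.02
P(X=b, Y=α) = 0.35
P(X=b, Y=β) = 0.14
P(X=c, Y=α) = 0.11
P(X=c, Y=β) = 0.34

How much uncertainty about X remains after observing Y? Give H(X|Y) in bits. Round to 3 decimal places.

Chain rule: H(X|Y) = H(X,Y) − H(Y).
Marginals: p(X) = (0.0600, 0.4900, 0.4500), p(Y) = (0.5000, 0.5000).
H(X,Y) = 2.1053 bits; H(Y) = 1.0000 bits.
H(X|Y) = 2.1053 − 1.0000 = 1.105 bits.

1.105 bits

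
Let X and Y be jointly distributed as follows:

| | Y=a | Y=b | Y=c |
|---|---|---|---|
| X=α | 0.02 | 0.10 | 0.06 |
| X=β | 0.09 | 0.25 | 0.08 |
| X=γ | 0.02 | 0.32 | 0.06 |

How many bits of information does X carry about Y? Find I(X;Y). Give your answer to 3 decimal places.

0.059 bits

Marginals: p(X) = (0.1800, 0.4200, 0.4000), p(Y) = (0.1300, 0.6700, 0.2000).
I(X;Y) = H(X) + H(Y) − H(X,Y).
H(X) = 1.4997, H(Y) = 1.2341, H(X,Y) = 2.6752.
I(X;Y) = 1.4997 + 1.2341 − 2.6752 = 0.059 bits.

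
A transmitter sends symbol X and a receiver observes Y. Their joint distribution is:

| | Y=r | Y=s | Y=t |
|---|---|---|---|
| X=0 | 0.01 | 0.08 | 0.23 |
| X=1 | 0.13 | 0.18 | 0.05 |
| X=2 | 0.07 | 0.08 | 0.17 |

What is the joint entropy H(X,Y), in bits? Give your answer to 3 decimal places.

2.884 bits

H(X,Y) = −Σ p(x,y)·log₂ p(x,y) over all 9 cells.
  cell (0,r): −0.01·log₂0.01 = 0.0664
  cell (0,s): −0.08·log₂0.08 = 0.2915
  cell (0,t): −0.23·log₂0.23 = 0.4877
  cell (1,r): −0.13·log₂0.13 = 0.3826
  cell (1,s): −0.18·log₂0.18 = 0.4453
  cell (1,t): −0.05·log₂0.05 = 0.2161
  cell (2,r): −0.07·log₂0.07 = 0.2686
  cell (2,s): −0.08·log₂0.08 = 0.2915
  cell (2,t): −0.17·log₂0.17 = 0.4346
Sum = 2.884 bits.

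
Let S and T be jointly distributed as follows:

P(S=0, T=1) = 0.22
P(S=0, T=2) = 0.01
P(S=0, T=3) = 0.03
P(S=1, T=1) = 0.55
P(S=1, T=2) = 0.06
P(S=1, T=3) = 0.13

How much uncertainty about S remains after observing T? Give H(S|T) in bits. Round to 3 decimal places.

0.817 bits

Chain rule: H(S|T) = H(S,T) − H(T).
Marginals: p(S) = (0.2600, 0.7400), p(T) = (0.7700, 0.0700, 0.1600).
H(S,T) = 1.7993 bits; H(T) = 0.9819 bits.
H(S|T) = 1.7993 − 0.9819 = 0.817 bits.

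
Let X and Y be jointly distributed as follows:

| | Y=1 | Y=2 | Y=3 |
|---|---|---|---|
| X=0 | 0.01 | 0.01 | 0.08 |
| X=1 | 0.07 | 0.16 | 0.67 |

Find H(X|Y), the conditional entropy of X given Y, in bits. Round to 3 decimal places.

0.466 bits

Marginals: p(X) = (0.1000, 0.9000), p(Y) = (0.0800, 0.1700, 0.7500).
H(X|Y) = Σ p(Y) · H(X|Y=·).
  Y=1: p=0.0800, H(X|Y=1) = 0.5436
  Y=2: p=0.1700, H(X|Y=2) = 0.3228
  Y=3: p=0.7500, H(X|Y=3) = 0.4898
Weighted sum = 0.466 bits.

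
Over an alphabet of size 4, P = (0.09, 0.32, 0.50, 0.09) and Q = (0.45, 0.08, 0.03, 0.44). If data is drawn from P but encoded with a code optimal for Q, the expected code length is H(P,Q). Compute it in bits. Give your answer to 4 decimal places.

3.9058 bits

H(P,Q) = −Σ p·log₂ q.
  −0.09·log₂(0.45) = 0.10368
  −0.32·log₂(0.08) = 1.16603
  −0.50·log₂(0.03) = 2.52945
  −0.09·log₂(0.44) = 0.10660
H(P,Q) = 3.9058 bits.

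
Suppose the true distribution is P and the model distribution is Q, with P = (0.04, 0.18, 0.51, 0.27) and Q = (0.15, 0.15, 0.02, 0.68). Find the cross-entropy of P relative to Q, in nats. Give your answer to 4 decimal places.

2.5166 nats

H(P,Q) = −Σ p·ln q.
  −0.04·ln(0.15) = 0.07588
  −0.18·ln(0.15) = 0.34148
  −0.51·ln(0.02) = 1.99513
  −0.27·ln(0.68) = 0.10413
H(P,Q) = 2.5166 nats.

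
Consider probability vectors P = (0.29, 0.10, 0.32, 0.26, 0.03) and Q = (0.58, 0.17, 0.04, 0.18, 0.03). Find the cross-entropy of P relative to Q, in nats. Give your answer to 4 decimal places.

1.9163 nats

H(P,Q) = −Σ p·ln q.
  −0.29·ln(0.58) = 0.15797
  −0.10·ln(0.17) = 0.17720
  −0.32·ln(0.04) = 1.03004
  −0.26·ln(0.18) = 0.44585
  −0.03·ln(0.03) = 0.10520
H(P,Q) = 1.9163 nats.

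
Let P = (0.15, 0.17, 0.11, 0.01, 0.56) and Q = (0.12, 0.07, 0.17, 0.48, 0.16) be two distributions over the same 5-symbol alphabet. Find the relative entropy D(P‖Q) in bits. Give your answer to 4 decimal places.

D(P‖Q) = Σ p·log₂(p/q).
  0.15·log₂(0.15/0.12) = 0.04829
  0.17·log₂(0.17/0.07) = 0.21762
  0.11·log₂(0.11/0.17) = -0.06908
  0.01·log₂(0.01/0.48) = -0.05585
  0.56·log₂(0.56/0.16) = 1.01212
D(P‖Q) = 1.1531 bits.

1.1531 bits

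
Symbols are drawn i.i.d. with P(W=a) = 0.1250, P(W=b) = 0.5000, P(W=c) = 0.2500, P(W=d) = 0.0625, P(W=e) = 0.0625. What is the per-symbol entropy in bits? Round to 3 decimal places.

H(W) = −Σ p·log₂ p.
  −(0.1250)·log₂(0.1250) = 0.3750
  −(0.5000)·log₂(0.5000) = 0.5000
  −(0.2500)·log₂(0.2500) = 0.5000
  −(0.0625)·log₂(0.0625) = 0.2500
  −(0.0625)·log₂(0.0625) = 0.2500
Sum: 0.3750 + 0.5000 + 0.5000 + 0.2500 + 0.2500 = 1.875 bits.

1.875 bits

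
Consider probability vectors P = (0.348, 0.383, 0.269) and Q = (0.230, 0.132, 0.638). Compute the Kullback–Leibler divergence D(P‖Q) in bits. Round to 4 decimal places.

0.4614 bits

D(P‖Q) = Σ p·log₂(p/q).
  0.348·log₂(0.348/0.230) = 0.20791
  0.383·log₂(0.383/0.132) = 0.58860
  0.269·log₂(0.269/0.638) = -0.33516
D(P‖Q) = 0.4614 bits.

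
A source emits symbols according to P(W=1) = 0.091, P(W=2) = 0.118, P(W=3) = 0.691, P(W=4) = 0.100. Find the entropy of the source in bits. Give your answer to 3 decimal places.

H(W) = −Σ p·log₂ p.
  −(0.091)·log₂(0.091) = 0.3147
  −(0.118)·log₂(0.118) = 0.3638
  −(0.691)·log₂(0.691) = 0.3685
  −(0.100)·log₂(0.100) = 0.3322
Sum: 0.3147 + 0.3638 + 0.3685 + 0.3322 = 1.379 bits.

1.379 bits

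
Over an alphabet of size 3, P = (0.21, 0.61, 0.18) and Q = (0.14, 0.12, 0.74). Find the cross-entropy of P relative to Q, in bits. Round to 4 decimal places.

2.5398 bits

H(P,Q) = −Σ p·log₂ q.
  −0.21·log₂(0.14) = 0.59567
  −0.61·log₂(0.12) = 1.86593
  −0.18·log₂(0.74) = 0.07819
H(P,Q) = 2.5398 bits.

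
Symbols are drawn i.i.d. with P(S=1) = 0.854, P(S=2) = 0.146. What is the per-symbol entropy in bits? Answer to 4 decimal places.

0.5997 bits

H(S) = −Σ p·log₂ p.
  −(0.854)·log₂(0.854) = 0.19445
  −(0.146)·log₂(0.146) = 0.40529
Sum: 0.19445 + 0.40529 = 0.5997 bits.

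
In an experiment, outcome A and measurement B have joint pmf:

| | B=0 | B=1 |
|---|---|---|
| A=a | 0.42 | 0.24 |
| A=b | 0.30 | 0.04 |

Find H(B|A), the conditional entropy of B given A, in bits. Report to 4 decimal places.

Marginals: p(A) = (0.6600, 0.3400), p(B) = (0.7200, 0.2800).
H(B|A) = Σ p(A) · H(B|A=·).
  A=a: p=0.6600, H(B|A=a) = 0.9457
  A=b: p=0.3400, H(B|A=b) = 0.5226
Weighted sum = 0.8018 bits.

0.8018 bits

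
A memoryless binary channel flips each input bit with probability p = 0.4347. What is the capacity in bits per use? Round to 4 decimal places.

Binary symmetric channel: C = 1 − h₂(ε) where h₂ is the binary entropy function.
h₂(0.4347) = −0.4347·log₂0.4347 − 0.5653·log₂0.5653 = 0.9877.
C = 1 − 0.9877 = 0.0123 bits per channel use.

0.0123 bits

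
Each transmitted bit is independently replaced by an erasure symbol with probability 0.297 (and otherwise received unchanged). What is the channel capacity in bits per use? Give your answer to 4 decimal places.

Binary erasure channel: capacity C = 1 − ε.
C = 1 − 0.297 = 0.7030 bits per channel use.

0.7030 bits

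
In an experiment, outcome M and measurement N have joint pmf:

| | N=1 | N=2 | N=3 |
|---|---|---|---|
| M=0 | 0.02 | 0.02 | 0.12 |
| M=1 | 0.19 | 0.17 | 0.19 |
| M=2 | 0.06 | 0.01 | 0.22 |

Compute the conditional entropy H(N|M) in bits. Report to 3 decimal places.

1.313 bits

Chain rule: H(N|M) = H(M,N) − H(M).
Marginals: p(M) = (0.1600, 0.5500, 0.2900), p(N) = (0.2700, 0.2000, 0.5300).
H(M,N) = 2.7284 bits; H(M) = 1.4153 bits.
H(N|M) = 2.7284 − 1.4153 = 1.313 bits.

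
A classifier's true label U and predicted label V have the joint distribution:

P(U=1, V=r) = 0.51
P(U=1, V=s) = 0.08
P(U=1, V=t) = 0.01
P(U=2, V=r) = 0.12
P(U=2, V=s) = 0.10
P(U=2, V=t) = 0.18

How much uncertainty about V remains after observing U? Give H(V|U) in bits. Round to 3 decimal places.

Chain rule: H(V|U) = H(U,V) − H(U).
Marginals: p(U) = (0.6000, 0.4000), p(V) = (0.6300, 0.1800, 0.1900).
H(U,V) = 1.9979 bits; H(U) = 0.9710 bits.
H(V|U) = 1.9979 − 0.9710 = 1.027 bits.

1.027 bits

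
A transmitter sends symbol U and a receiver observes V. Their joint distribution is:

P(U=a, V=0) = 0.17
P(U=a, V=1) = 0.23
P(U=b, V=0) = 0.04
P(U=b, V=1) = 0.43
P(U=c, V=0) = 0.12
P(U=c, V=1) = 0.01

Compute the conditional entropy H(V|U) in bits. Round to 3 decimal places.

Marginals: p(U) = (0.4000, 0.4700, 0.1300), p(V) = (0.3300, 0.6700).
H(V|U) = Σ p(U) · H(V|U=·).
  U=a: p=0.4000, H(V|U=a) = 0.9837
  U=b: p=0.4700, H(V|U=b) = 0.4199
  U=c: p=0.1300, H(V|U=c) = 0.3912
Weighted sum = 0.642 bits.

0.642 bits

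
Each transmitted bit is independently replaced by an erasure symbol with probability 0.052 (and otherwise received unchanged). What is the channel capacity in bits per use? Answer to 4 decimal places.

0.9480 bits

Binary erasure channel: capacity C = 1 − ε.
C = 1 − 0.052 = 0.9480 bits per channel use.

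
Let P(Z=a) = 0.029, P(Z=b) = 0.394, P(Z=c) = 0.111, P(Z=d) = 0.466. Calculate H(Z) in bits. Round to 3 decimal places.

1.543 bits

H(Z) = −Σ p·log₂ p.
  −(0.029)·log₂(0.029) = 0.1481
  −(0.394)·log₂(0.394) = 0.5294
  −(0.111)·log₂(0.111) = 0.3520
  −(0.466)·log₂(0.466) = 0.5133
Sum: 0.1481 + 0.5294 + 0.3520 + 0.5133 = 1.543 bits.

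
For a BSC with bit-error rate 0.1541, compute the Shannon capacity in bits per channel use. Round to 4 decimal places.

Binary symmetric channel: C = 1 − h₂(ε) where h₂ is the binary entropy function.
h₂(0.1541) = −0.1541·log₂0.1541 − 0.8459·log₂0.8459 = 0.6200.
C = 1 − 0.6200 = 0.3800 bits per channel use.

0.3800 bits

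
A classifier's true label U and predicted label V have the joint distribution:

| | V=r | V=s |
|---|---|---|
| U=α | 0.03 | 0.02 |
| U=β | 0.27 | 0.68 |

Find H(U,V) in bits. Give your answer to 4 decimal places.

H(U,V) = −Σ p(x,y)·log₂ p(x,y) over all 4 cells.
  cell (α,r): −0.03·log₂0.03 = 0.15177
  cell (α,s): −0.02·log₂0.02 = 0.11288
  cell (β,r): −0.27·log₂0.27 = 0.51002
  cell (β,s): −0.68·log₂0.68 = 0.37835
Sum = 1.1530 bits.

1.1530 bits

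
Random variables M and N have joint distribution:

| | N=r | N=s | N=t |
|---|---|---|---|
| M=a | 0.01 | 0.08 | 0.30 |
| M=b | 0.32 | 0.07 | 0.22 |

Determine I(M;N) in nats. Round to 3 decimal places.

0.166 nats

Marginals: p(M) = (0.3900, 0.6100), p(N) = (0.3300, 0.1500, 0.5200).
I(M;N) = H(M) + H(N) − H(M,N).
H(M) = 0.6687, H(N) = 0.9905, H(M,N) = 1.4932.
I(M;N) = 0.6687 + 0.9905 − 1.4932 = 0.166 nats.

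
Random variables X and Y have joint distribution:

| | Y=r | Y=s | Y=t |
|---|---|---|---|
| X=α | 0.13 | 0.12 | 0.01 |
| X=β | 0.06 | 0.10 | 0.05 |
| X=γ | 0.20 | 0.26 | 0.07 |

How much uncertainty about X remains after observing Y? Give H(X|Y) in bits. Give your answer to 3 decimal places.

Chain rule: H(X|Y) = H(X,Y) − H(Y).
Marginals: p(X) = (0.2600, 0.2100, 0.5300), p(Y) = (0.3900, 0.4800, 0.1300).
H(X,Y) = 2.8462 bits; H(Y) = 1.4207 bits.
H(X|Y) = 2.8462 − 1.4207 = 1.425 bits.

1.425 bits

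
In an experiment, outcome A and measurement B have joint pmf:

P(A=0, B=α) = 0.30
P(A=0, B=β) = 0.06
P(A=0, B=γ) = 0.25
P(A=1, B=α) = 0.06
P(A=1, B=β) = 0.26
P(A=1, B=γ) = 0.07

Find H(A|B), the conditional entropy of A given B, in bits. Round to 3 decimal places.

0.699 bits

Marginals: p(A) = (0.6100, 0.3900), p(B) = (0.3600, 0.3200, 0.3200).
H(A|B) = Σ p(B) · H(A|B=·).
  B=α: p=0.3600, H(A|B=α) = 0.6500
  B=β: p=0.3200, H(A|B=β) = 0.6962
  B=γ: p=0.3200, H(A|B=γ) = 0.7579
Weighted sum = 0.699 bits.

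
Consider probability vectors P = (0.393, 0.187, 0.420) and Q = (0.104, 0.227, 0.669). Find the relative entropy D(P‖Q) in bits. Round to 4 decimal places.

0.4194 bits

D(P‖Q) = Σ p·log₂(p/q).
  0.393·log₂(0.393/0.104) = 0.75375
  0.187·log₂(0.187/0.227) = -0.05230
  0.420·log₂(0.420/0.669) = -0.28208
D(P‖Q) = 0.4194 bits.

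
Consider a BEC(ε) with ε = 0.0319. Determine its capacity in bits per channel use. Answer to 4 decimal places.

0.9681 bits

Binary erasure channel: capacity C = 1 − ε.
C = 1 − 0.0319 = 0.9681 bits per channel use.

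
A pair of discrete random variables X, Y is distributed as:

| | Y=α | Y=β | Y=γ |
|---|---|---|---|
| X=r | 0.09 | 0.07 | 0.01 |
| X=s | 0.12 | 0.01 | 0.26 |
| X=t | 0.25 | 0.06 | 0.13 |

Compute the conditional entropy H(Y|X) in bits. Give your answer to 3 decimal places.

1.227 bits

Chain rule: H(Y|X) = H(X,Y) − H(X).
Marginals: p(X) = (0.1700, 0.3900, 0.4400), p(Y) = (0.4600, 0.1400, 0.4000).
H(X,Y) = 2.7126 bits; H(X) = 1.4855 bits.
H(Y|X) = 2.7126 − 1.4855 = 1.227 bits.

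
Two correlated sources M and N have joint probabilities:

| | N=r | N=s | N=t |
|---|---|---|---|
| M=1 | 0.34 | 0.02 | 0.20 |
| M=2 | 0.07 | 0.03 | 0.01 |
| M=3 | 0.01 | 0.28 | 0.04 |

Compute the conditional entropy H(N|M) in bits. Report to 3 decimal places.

1.013 bits

Chain rule: H(N|M) = H(M,N) − H(M).
Marginals: p(M) = (0.5600, 0.1100, 0.3300), p(N) = (0.4200, 0.3300, 0.2500).
H(M,N) = 2.3596 bits; H(M) = 1.3465 bits.
H(N|M) = 2.3596 − 1.3465 = 1.013 bits.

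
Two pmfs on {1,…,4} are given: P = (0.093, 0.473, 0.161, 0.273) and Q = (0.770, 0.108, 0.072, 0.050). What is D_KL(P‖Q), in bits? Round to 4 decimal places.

1.5797 bits

D(P‖Q) = Σ p·log₂(p/q).
  0.093·log₂(0.093/0.770) = -0.28361
  0.473·log₂(0.473/0.108) = 1.00787
  0.161·log₂(0.161/0.072) = 0.18692
  0.273·log₂(0.273/0.050) = 0.66855
D(P‖Q) = 1.5797 bits.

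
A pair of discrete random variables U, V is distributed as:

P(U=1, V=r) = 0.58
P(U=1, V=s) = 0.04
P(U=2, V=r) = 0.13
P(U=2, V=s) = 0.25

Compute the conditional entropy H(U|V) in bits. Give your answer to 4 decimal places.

0.6555 bits

Marginals: p(U) = (0.6200, 0.3800), p(V) = (0.7100, 0.2900).
H(U|V) = Σ p(V) · H(U|V=·).
  V=r: p=0.7100, H(U|V=r) = 0.6868
  V=s: p=0.2900, H(U|V=s) = 0.5788
Weighted sum = 0.6555 bits.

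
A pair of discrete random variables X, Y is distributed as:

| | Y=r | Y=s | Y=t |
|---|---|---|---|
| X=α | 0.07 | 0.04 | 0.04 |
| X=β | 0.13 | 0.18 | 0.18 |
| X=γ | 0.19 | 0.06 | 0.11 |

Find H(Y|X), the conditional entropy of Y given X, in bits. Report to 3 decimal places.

1.517 bits

Marginals: p(X) = (0.1500, 0.4900, 0.3600), p(Y) = (0.3900, 0.2800, 0.3300).
H(Y|X) = Σ p(X) · H(Y|X=·).
  X=α: p=0.1500, H(Y|X=α) = 1.5301
  X=β: p=0.4900, H(Y|X=β) = 1.5693
  X=γ: p=0.3600, H(Y|X=γ) = 1.4401
Weighted sum = 1.517 bits.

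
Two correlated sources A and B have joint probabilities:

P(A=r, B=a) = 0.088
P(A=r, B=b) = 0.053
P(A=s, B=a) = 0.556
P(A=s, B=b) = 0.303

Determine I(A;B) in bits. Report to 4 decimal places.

Marginals: p(A) = (0.1410, 0.8590), p(B) = (0.6440, 0.3560).
I(A;B) = H(A) + H(B) − H(A,B).
H(A) = 0.5869, H(B) = 0.9393, H(A,B) = 1.5260.
I(A;B) = 0.5869 + 0.9393 − 1.5260 = 0.0002 bits.

0.0002 bits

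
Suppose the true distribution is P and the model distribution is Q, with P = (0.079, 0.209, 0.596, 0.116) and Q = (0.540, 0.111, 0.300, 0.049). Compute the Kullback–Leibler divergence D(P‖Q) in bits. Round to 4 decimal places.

0.7062 bits

D(P‖Q) = Σ p·log₂(p/q).
  0.079·log₂(0.079/0.540) = -0.21907
  0.209·log₂(0.209/0.111) = 0.19081
  0.596·log₂(0.596/0.300) = 0.59025
  0.116·log₂(0.116/0.049) = 0.14422
D(P‖Q) = 0.7062 bits.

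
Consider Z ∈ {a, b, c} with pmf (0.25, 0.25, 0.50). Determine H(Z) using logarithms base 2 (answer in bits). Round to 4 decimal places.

1.5000 bits

H(Z) = −Σ p·log₂ p.
  −(0.25)·log₂(0.25) = 0.50000
  −(0.25)·log₂(0.25) = 0.50000
  −(0.50)·log₂(0.50) = 0.50000
Sum: 0.50000 + 0.50000 + 0.50000 = 1.5000 bits.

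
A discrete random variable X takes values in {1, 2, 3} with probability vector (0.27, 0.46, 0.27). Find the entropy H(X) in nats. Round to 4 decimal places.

1.0642 nats

H(X) = −Σ p·ln p.
  −(0.27)·ln(0.27) = 0.35352
  −(0.46)·ln(0.46) = 0.35720
  −(0.27)·ln(0.27) = 0.35352
Sum: 0.35352 + 0.35720 + 0.35352 = 1.0642 nats.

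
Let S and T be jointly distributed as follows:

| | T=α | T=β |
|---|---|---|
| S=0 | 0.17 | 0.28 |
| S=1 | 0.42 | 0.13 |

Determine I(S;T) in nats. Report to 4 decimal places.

0.0778 nats

Marginals: p(S) = (0.4500, 0.5500), p(T) = (0.5900, 0.4100).
I(S;T) = Σ p(x,y)·ln[p(x,y)/(p(x)p(y))].
  (0,α): 0.17·ln(0.6403) = -0.07579
  (0,β): 0.28·ln(1.5176) = 0.11680
  (1,α): 0.42·ln(1.2943) = 0.10835
  (1,β): 0.13·ln(0.5765) = -0.07160
Sum = 0.0778 nats.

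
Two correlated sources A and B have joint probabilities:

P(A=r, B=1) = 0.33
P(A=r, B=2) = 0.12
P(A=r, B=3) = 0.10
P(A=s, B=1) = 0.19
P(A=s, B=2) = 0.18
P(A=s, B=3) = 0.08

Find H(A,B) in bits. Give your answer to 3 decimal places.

H(A,B) = −Σ p(x,y)·log₂ p(x,y) over all 6 cells.
  cell (r,1): −0.33·log₂0.33 = 0.5278
  cell (r,2): −0.12·log₂0.12 = 0.3671
  cell (r,3): −0.10·log₂0.10 = 0.3322
  cell (s,1): −0.19·log₂0.19 = 0.4552
  cell (s,2): −0.18·log₂0.18 = 0.4453
  cell (s,3): −0.08·log₂0.08 = 0.2915
Sum = 2.419 bits.

2.419 bits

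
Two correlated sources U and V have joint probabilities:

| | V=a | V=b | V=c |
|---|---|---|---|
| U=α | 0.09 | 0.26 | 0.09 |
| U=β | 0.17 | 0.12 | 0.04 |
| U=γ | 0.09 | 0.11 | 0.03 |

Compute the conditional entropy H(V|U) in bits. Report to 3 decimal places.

Chain rule: H(V|U) = H(U,V) − H(U).
Marginals: p(U) = (0.4400, 0.3300, 0.2300), p(V) = (0.3500, 0.4900, 0.1600).
H(U,V) = 2.9327 bits; H(U) = 1.5366 bits.
H(V|U) = 2.9327 − 1.5366 = 1.396 bits.

1.396 bits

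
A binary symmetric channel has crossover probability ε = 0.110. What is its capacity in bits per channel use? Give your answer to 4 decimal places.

Binary symmetric channel: C = 1 − h₂(ε) where h₂ is the binary entropy function.
h₂(0.110) = −0.110·log₂0.110 − 0.890·log₂0.890 = 0.4999.
C = 1 − 0.4999 = 0.5001 bits per channel use.

0.5001 bits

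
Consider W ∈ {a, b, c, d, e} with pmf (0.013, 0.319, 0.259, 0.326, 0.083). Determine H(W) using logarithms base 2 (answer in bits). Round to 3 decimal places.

H(W) = −Σ p·log₂ p.
  −(0.013)·log₂(0.013) = 0.0814
  −(0.319)·log₂(0.319) = 0.5258
  −(0.259)·log₂(0.259) = 0.5048
  −(0.326)·log₂(0.326) = 0.5272
  −(0.083)·log₂(0.083) = 0.2980
Sum: 0.0814 + 0.5258 + 0.5048 + 0.5272 + 0.2980 = 1.937 bits.

1.937 bits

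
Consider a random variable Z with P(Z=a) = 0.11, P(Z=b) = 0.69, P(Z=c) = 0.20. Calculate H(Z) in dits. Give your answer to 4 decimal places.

H(Z) = −Σ p·log₁₀ p.
  −(0.11)·log₁₀(0.11) = 0.10545
  −(0.69)·log₁₀(0.69) = 0.11119
  −(0.20)·log₁₀(0.20) = 0.13979
Sum: 0.10545 + 0.11119 + 0.13979 = 0.3564 dits.

0.3564 dits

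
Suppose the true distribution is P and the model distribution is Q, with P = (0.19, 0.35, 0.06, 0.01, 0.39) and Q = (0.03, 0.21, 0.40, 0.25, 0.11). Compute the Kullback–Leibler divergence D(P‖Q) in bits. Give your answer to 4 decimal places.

D(P‖Q) = Σ p·log₂(p/q).
  0.19·log₂(0.19/0.03) = 0.50596
  0.35·log₂(0.35/0.21) = 0.25794
  0.06·log₂(0.06/0.40) = -0.16422
  0.01·log₂(0.01/0.25) = -0.04644
  0.39·log₂(0.39/0.11) = 0.71213
D(P‖Q) = 1.2654 bits.

1.2654 bits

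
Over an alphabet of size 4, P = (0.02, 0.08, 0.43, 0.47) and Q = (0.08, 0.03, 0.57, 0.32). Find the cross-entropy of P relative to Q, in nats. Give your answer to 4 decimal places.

H(P,Q) = −Σ p·ln q.
  −0.02·ln(0.08) = 0.05051
  −0.08·ln(0.03) = 0.28052
  −0.43·ln(0.57) = 0.24171
  −0.47·ln(0.32) = 0.53553
H(P,Q) = 1.1083 nats.

1.1083 nats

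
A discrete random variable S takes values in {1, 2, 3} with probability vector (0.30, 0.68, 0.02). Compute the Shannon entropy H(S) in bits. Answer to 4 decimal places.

1.0123 bits

H(S) = −Σ p·log₂ p.
  −(0.30)·log₂(0.30) = 0.52109
  −(0.68)·log₂(0.68) = 0.37835
  −(0.02)·log₂(0.02) = 0.11288
Sum: 0.52109 + 0.37835 + 0.11288 = 1.0123 bits.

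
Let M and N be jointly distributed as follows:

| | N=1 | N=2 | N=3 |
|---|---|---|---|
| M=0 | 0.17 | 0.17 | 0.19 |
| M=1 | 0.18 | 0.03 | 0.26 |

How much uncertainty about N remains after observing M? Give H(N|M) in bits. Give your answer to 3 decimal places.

Marginals: p(M) = (0.5300, 0.4700), p(N) = (0.3500, 0.2000, 0.4500).
H(N|M) = Σ p(M) · H(N|M=·).
  M=0: p=0.5300, H(N|M=0) = 1.5829
  M=1: p=0.4700, H(N|M=1) = 1.2562
Weighted sum = 1.429 bits.

1.429 bits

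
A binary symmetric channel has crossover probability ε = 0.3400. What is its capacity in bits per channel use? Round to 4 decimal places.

0.0752 bits

Binary symmetric channel: C = 1 − h₂(ε) where h₂ is the binary entropy function.
h₂(0.3400) = −0.3400·log₂0.3400 − 0.6600·log₂0.6600 = 0.9248.
C = 1 − 0.9248 = 0.0752 bits per channel use.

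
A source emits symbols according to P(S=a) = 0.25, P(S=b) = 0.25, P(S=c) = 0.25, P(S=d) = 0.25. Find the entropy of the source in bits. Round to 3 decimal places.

2.000 bits

H(S) = −Σ p·log₂ p.
  −(0.25)·log₂(0.25) = 0.5000
  −(0.25)·log₂(0.25) = 0.5000
  −(0.25)·log₂(0.25) = 0.5000
  −(0.25)·log₂(0.25) = 0.5000
Sum: 0.5000 + 0.5000 + 0.5000 + 0.5000 = 2.000 bits.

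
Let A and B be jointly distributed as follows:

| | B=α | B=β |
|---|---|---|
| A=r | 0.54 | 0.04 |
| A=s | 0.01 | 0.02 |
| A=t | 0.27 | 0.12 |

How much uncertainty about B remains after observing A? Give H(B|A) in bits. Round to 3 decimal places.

0.585 bits

Marginals: p(A) = (0.5800, 0.0300, 0.3900), p(B) = (0.8200, 0.1800).
H(B|A) = Σ p(A) · H(B|A=·).
  A=r: p=0.5800, H(B|A=r) = 0.3621
  A=s: p=0.0300, H(B|A=s) = 0.9183
  A=t: p=0.3900, H(B|A=t) = 0.8905
Weighted sum = 0.585 bits.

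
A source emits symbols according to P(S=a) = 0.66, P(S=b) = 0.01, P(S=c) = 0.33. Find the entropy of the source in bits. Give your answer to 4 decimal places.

H(S) = −Σ p·log₂ p.
  −(0.66)·log₂(0.66) = 0.39564
  −(0.01)·log₂(0.01) = 0.06644
  −(0.33)·log₂(0.33) = 0.52782
Sum: 0.39564 + 0.06644 + 0.52782 = 0.9899 bits.

0.9899 bits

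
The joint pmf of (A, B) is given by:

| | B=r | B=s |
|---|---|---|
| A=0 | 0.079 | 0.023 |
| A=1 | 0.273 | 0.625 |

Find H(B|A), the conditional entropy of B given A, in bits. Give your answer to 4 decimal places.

Marginals: p(A) = (0.1020, 0.8980), p(B) = (0.3520, 0.6480).
H(B|A) = Σ p(A) · H(B|A=·).
  A=0: p=0.1020, H(B|A=0) = 0.7701
  A=1: p=0.8980, H(B|A=1) = 0.8861
Weighted sum = 0.8743 bits.

0.8743 bits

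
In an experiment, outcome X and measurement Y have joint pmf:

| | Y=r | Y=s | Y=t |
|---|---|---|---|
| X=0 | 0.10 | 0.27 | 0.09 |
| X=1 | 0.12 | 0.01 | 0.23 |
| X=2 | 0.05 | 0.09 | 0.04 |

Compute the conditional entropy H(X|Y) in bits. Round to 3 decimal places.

1.219 bits

Chain rule: H(X|Y) = H(X,Y) − H(Y).
Marginals: p(X) = (0.4600, 0.3600, 0.1800), p(Y) = (0.2700, 0.3700, 0.3600).
H(X,Y) = 2.7905 bits; H(Y) = 1.5714 bits.
H(X|Y) = 2.7905 − 1.5714 = 1.219 bits.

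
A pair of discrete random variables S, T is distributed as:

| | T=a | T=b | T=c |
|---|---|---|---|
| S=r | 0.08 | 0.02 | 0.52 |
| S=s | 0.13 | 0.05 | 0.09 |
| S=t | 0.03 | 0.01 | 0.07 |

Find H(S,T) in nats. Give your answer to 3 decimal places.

1.589 nats

H(S,T) = −Σ p(x,y)·ln p(x,y) over all 9 cells.
  cell (r,a): −0.08·ln0.08 = 0.2021
  cell (r,b): −0.02·ln0.02 = 0.0782
  cell (r,c): −0.52·ln0.52 = 0.3400
  cell (s,a): −0.13·ln0.13 = 0.2652
  cell (s,b): −0.05·ln0.05 = 0.1498
  cell (s,c): −0.09·ln0.09 = 0.2167
  cell (t,a): −0.03·ln0.03 = 0.1052
  cell (t,b): −0.01·ln0.01 = 0.0461
  cell (t,c): −0.07·ln0.07 = 0.1861
Sum = 1.589 nats.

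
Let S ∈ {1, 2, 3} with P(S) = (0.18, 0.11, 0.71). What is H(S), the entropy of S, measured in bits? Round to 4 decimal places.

H(S) = −Σ p·log₂ p.
  −(0.18)·log₂(0.18) = 0.44531
  −(0.11)·log₂(0.11) = 0.35029
  −(0.71)·log₂(0.71) = 0.35082
Sum: 0.44531 + 0.35029 + 0.35082 = 1.1464 bits.

1.1464 bits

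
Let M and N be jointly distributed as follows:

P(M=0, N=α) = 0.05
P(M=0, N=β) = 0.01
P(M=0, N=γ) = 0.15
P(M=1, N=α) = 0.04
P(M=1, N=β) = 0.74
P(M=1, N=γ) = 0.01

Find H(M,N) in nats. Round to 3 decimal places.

H(M,N) = −Σ p(x,y)·ln p(x,y) over all 6 cells.
  cell (0,α): −0.05·ln0.05 = 0.1498
  cell (0,β): −0.01·ln0.01 = 0.0461
  cell (0,γ): −0.15·ln0.15 = 0.2846
  cell (1,α): −0.04·ln0.04 = 0.1288
  cell (1,β): −0.74·ln0.74 = 0.2228
  cell (1,γ): −0.01·ln0.01 = 0.0461
Sum = 0.878 nats.

0.878 nats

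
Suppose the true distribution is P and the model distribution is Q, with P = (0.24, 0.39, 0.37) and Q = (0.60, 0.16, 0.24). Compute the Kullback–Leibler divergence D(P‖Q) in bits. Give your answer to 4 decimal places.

D(P‖Q) = Σ p·log₂(p/q).
  0.24·log₂(0.24/0.60) = -0.31726
  0.39·log₂(0.39/0.16) = 0.50131
  0.37·log₂(0.37/0.24) = 0.23106
D(P‖Q) = 0.4151 bits.

0.4151 bits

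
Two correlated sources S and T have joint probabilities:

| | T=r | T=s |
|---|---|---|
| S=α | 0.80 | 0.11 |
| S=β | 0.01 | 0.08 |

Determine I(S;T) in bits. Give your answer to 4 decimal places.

Marginals: p(S) = (0.9100, 0.0900), p(T) = (0.8100, 0.1900).
I(S;T) = Σ p(x,y)·log₂[p(x,y)/(p(x)p(y))].
  (α,r): 0.80·log₂(1.0853) = 0.09451
  (α,s): 0.11·log₂(0.6362) = -0.07177
  (β,r): 0.01·log₂(0.1372) = -0.02866
  (β,s): 0.08·log₂(4.6784) = 0.17808
Sum = 0.1722 bits.

0.1722 bits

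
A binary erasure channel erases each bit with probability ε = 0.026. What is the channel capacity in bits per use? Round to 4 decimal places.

Binary erasure channel: capacity C = 1 − ε.
C = 1 − 0.026 = 0.9740 bits per channel use.

0.9740 bits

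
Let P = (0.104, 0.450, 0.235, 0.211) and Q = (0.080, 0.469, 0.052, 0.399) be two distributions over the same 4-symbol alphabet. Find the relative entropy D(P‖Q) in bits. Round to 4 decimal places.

D(P‖Q) = Σ p·log₂(p/q).
  0.104·log₂(0.104/0.080) = 0.03937
  0.450·log₂(0.450/0.469) = -0.02685
  0.235·log₂(0.235/0.052) = 0.51138
  0.211·log₂(0.211/0.399) = -0.19394
D(P‖Q) = 0.3300 bits.

0.3300 bits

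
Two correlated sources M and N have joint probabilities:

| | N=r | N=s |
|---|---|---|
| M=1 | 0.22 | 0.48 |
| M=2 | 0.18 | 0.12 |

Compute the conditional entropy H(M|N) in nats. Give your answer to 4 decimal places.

0.5755 nats

Chain rule: H(M|N) = H(M,N) − H(N).
Marginals: p(M) = (0.7000, 0.3000), p(N) = (0.4000, 0.6000).
H(M,N) = 1.2485 nats; H(N) = 0.6730 nats.
H(M|N) = 1.2485 − 0.6730 = 0.5755 nats.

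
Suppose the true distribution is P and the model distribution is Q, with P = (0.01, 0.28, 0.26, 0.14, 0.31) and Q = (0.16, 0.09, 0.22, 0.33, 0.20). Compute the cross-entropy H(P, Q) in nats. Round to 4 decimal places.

1.7404 nats

H(P,Q) = −Σ p·ln q.
  −0.01·ln(0.16) = 0.01833
  −0.28·ln(0.09) = 0.67422
  −0.26·ln(0.22) = 0.39367
  −0.14·ln(0.33) = 0.15521
  −0.31·ln(0.20) = 0.49893
H(P,Q) = 1.7404 nats.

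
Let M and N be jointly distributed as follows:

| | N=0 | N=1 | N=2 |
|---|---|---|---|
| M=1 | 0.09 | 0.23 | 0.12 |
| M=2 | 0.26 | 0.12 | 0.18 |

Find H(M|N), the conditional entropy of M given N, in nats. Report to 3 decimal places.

0.626 nats

Chain rule: H(M|N) = H(M,N) − H(N).
Marginals: p(M) = (0.4400, 0.5600), p(N) = (0.3500, 0.3500, 0.3000).
H(M,N) = 1.7225 nats; H(N) = 1.0961 nats.
H(M|N) = 1.7225 − 1.0961 = 0.626 nats.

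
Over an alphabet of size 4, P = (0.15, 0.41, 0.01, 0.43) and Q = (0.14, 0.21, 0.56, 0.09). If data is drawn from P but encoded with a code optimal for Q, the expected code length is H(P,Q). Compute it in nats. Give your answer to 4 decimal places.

H(P,Q) = −Σ p·ln q.
  −0.15·ln(0.14) = 0.29492
  −0.41·ln(0.21) = 0.63987
  −0.01·ln(0.56) = 0.00580
  −0.43·ln(0.09) = 1.03542
H(P,Q) = 1.9760 nats.

1.9760 nats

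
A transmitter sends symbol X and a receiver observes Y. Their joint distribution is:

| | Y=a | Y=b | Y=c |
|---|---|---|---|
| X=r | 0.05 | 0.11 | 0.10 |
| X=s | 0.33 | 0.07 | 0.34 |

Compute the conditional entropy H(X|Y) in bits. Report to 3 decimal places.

0.727 bits

Chain rule: H(X|Y) = H(X,Y) − H(Y).
Marginals: p(X) = (0.2600, 0.7400), p(Y) = (0.3800, 0.1800, 0.4400).
H(X,Y) = 2.2241 bits; H(Y) = 1.4969 bits.
H(X|Y) = 2.2241 − 1.4969 = 0.727 bits.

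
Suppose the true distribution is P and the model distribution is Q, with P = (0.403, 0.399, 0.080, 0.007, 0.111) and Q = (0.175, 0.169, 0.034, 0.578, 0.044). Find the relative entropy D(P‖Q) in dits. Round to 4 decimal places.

0.3558 dits

D(P‖Q) = Σ p·log₁₀(p/q).
  0.403·log₁₀(0.403/0.175) = 0.14599
  0.399·log₁₀(0.399/0.169) = 0.14886
  0.080·log₁₀(0.080/0.034) = 0.02973
  0.007·log₁₀(0.007/0.578) = -0.01342
  0.111·log₁₀(0.111/0.044) = 0.04461
D(P‖Q) = 0.3558 dits.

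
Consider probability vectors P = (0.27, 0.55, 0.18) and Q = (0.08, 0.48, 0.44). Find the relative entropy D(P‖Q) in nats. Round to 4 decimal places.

0.2424 nats

D(P‖Q) = Σ p·ln(p/q).
  0.27·ln(0.27/0.08) = 0.32843
  0.55·ln(0.55/0.48) = 0.07487
  0.18·ln(0.18/0.44) = -0.16089
D(P‖Q) = 0.2424 nats.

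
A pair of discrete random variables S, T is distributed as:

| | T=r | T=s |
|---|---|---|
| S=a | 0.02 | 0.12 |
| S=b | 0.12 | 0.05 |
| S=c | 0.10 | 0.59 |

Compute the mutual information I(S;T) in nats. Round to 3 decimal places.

Marginals: p(S) = (0.1400, 0.1700, 0.6900), p(T) = (0.2400, 0.7600).
I(S;T) = H(S) + H(T) − H(S,T).
H(S) = 0.8325, H(T) = 0.5511, H(S,T) = 1.2785.
I(S;T) = 0.8325 + 0.5511 − 1.2785 = 0.105 nats.

0.105 nats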